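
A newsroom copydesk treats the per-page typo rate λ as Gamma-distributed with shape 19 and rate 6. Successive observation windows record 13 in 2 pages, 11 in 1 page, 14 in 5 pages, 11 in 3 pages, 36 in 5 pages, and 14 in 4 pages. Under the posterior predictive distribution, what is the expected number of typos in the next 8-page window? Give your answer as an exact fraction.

Total count: 13 + 11 + 14 + 11 + 36 + 14 = 99.
Total exposure: 2 + 1 + 5 + 3 + 5 + 4 = 20 pages.
By Gamma–Poisson conjugacy, the posterior is Gamma(α + Σx, β + Σt) = Gamma(19 + 99, 6 + 20) = Gamma(118, 26).
Predictive mean over an 8-page window = T·E[λ|data] = 8·118/26 = 472/13.

472/13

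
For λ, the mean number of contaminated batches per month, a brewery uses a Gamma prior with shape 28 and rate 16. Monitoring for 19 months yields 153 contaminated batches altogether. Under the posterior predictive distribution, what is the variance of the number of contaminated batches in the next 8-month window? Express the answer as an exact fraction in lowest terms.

62264/1225

Total count 153 over total exposure 19 months.
By Gamma–Poisson conjugacy, the posterior is Gamma(α + Σx, β + Σt) = Gamma(28 + 153, 16 + 19) = Gamma(181, 35).
The posterior predictive for a window of length T is Negative Binomial with variance T·α'·(β'+T)/β'² = 8·181·43/1225 = 62264/1225.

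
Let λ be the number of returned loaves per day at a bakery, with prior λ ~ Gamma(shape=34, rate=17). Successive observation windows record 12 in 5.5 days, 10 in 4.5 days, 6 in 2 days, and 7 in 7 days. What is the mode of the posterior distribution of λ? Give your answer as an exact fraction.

Total count: 12 + 10 + 6 + 7 = 35.
Total exposure: 5.5 + 4.5 + 2 + 7 = 19 days.
Conjugate update: add total count to the shape and total exposure to the rate, giving Gamma(69, 36).
Posterior mode = (α'−1)/β' = 68/36 = 17/9.

17/9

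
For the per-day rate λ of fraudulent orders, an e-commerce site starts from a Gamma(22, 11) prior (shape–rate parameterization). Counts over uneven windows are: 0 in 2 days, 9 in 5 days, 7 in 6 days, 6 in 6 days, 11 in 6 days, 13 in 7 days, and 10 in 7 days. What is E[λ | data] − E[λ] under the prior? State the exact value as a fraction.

-11/25

Total count: 0 + 9 + 7 + 6 + 11 + 13 + 10 = 56.
Total exposure: 2 + 5 + 6 + 6 + 6 + 7 + 7 = 39 days.
Posterior: α' = 22 + 56 = 78, β' = 11 + 39 = 50.
Posterior mean = 78/50 = 39/25; prior mean = 22/11 = 2. Difference = 39/25 − 2 = -11/25.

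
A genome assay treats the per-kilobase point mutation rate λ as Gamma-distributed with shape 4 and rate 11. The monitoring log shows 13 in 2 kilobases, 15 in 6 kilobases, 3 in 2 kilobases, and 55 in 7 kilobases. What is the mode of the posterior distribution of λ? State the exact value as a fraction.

89/28

Total count: 13 + 15 + 3 + 55 = 86.
Total exposure: 2 + 6 + 2 + 7 = 17 kilobases.
By Gamma–Poisson conjugacy, the posterior is Gamma(α + Σx, β + Σt) = Gamma(4 + 86, 11 + 17) = Gamma(90, 28).
Posterior mode = (α'−1)/β' = 89/28.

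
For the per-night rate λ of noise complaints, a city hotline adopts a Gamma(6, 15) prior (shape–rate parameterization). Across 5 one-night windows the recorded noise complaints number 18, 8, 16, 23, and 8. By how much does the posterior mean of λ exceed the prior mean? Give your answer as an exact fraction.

Total count: 18 + 8 + 16 + 23 + 8 = 73.
Total exposure: 5 nights.
Conjugate update: add total count to the shape and total exposure to the rate, giving Gamma(79, 20).
Posterior mean = 79/20 = 79/20; prior mean = 6/15 = 2/5. Difference = 79/20 − 2/5 = 71/20.

71/20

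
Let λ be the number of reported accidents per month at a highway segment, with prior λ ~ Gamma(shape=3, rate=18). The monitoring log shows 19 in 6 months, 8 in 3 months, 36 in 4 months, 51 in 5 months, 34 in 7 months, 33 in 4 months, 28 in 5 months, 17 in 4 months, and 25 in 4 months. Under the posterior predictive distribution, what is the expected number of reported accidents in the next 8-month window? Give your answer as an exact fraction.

Total count: 19 + 8 + 36 + 51 + 34 + 33 + 28 + 17 + 25 = 251.
Total exposure: 6 + 3 + 4 + 5 + 7 + 4 + 5 + 4 + 4 = 42 months.
By Gamma–Poisson conjugacy, the posterior is Gamma(α + Σx, β + Σt) = Gamma(3 + 251, 18 + 42) = Gamma(254, 60).
Predictive mean over an 8-month window = T·E[λ|data] = 8·254/60 = 508/15.

508/15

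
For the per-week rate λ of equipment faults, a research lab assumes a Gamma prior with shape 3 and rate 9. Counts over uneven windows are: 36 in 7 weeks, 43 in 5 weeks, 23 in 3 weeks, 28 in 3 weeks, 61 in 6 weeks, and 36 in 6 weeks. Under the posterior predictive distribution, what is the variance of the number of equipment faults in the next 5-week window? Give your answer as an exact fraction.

Total count: 36 + 43 + 23 + 28 + 61 + 36 = 227.
Total exposure: 7 + 5 + 3 + 3 + 6 + 6 = 30 weeks.
The Gamma prior is conjugate for the Poisson rate, so λ | data ~ Gamma(3+227, 9+30) = Gamma(230, 39).
The posterior predictive for a window of length T is Negative Binomial with variance T·α'·(β'+T)/β'² = 5·230·44/1521 = 50600/1521.

50600/1521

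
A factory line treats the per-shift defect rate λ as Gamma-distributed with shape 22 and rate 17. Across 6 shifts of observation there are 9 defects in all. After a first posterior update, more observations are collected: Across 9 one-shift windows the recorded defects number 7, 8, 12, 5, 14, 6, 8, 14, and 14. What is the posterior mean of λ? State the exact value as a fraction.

119/32

Total count 9 over total exposure 6 shifts.
After the first batch: Gamma(22 + 9, 17 + 6) = Gamma(31, 23).
Total count: 7 + 8 + 12 + 5 + 14 + 6 + 8 + 14 + 14 = 88.
Total exposure: 9 shifts.
After the second batch: Gamma(31 + 88, 23 + 9) = Gamma(119, 32).
Posterior mean = α'/β' = 119/32.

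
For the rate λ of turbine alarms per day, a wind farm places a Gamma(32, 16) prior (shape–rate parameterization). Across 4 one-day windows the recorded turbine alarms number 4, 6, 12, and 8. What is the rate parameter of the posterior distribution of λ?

20

Total count: 4 + 6 + 12 + 8 = 30.
Total exposure: 4 days.
The Gamma prior is conjugate for the Poisson rate, so λ | data ~ Gamma(32+30, 16+4) = Gamma(62, 20).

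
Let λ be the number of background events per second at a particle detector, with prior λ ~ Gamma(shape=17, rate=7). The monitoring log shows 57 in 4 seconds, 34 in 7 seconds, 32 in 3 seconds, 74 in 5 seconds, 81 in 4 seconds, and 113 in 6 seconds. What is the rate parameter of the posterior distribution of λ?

36

Total count: 57 + 34 + 32 + 74 + 81 + 113 = 391.
Total exposure: 4 + 7 + 3 + 5 + 4 + 6 = 29 seconds.
The Gamma prior is conjugate for the Poisson rate, so λ | data ~ Gamma(17+391, 7+29) = Gamma(408, 36).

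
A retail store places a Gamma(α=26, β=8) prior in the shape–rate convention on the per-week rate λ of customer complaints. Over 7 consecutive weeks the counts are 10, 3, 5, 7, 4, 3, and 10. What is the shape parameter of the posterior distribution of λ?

Total count: 10 + 3 + 5 + 7 + 4 + 3 + 10 = 42.
Total exposure: 7 weeks.
Conjugate update: add total count to the shape and total exposure to the rate, giving Gamma(68, 15).

68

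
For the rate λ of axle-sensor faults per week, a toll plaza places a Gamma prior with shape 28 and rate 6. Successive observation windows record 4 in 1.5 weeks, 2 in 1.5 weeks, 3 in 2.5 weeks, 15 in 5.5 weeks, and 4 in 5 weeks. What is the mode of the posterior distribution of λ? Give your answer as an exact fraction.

Total count: 4 + 2 + 3 + 15 + 4 = 28.
Total exposure: 1.5 + 1.5 + 2.5 + 5.5 + 5 = 16 weeks.
By Gamma–Poisson conjugacy, the posterior is Gamma(α + Σx, β + Σt) = Gamma(28 + 28, 6 + 16) = Gamma(56, 22).
Posterior mode = (α'−1)/β' = 55/22 = 5/2.

5/2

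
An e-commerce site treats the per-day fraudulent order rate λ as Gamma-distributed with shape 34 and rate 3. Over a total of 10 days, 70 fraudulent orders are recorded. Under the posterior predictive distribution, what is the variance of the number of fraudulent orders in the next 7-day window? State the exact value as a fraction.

Total count 70 over total exposure 10 days.
Conjugate update: add total count to the shape and total exposure to the rate, giving Gamma(104, 13).
The posterior predictive for a window of length T is Negative Binomial with variance T·α'·(β'+T)/β'² = 7·104·20/169 = 1120/13.

1120/13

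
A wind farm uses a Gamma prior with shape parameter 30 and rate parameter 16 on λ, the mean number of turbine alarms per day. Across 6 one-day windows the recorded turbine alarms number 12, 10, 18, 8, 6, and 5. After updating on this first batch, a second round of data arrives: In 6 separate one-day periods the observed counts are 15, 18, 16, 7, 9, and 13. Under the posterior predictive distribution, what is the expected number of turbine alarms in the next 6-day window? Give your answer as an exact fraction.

Total count: 12 + 10 + 18 + 8 + 6 + 5 = 59.
Total exposure: 6 days.
After the first batch: Gamma(30 + 59, 16 + 6) = Gamma(89, 22).
Total count: 15 + 18 + 16 + 7 + 9 + 13 = 78.
Total exposure: 6 days.
After the second batch: Gamma(89 + 78, 22 + 6) = Gamma(167, 28).
Predictive mean over a 6-day window = T·E[λ|data] = 6·167/28 = 501/14.

501/14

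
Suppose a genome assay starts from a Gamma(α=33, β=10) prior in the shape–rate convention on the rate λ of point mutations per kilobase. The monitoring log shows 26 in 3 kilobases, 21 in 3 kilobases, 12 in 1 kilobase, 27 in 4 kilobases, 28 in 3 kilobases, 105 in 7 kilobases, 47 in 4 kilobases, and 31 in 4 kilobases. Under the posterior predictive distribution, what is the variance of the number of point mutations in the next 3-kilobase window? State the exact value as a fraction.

4620/169

Total count: 26 + 21 + 12 + 27 + 28 + 105 + 47 + 31 = 297.
Total exposure: 3 + 3 + 1 + 4 + 3 + 7 + 4 + 4 = 29 kilobases.
The Gamma prior is conjugate for the Poisson rate, so λ | data ~ Gamma(33+297, 10+29) = Gamma(330, 39).
The posterior predictive for a window of length T is Negative Binomial with variance T·α'·(β'+T)/β'² = 3·330·42/1521 = 4620/169.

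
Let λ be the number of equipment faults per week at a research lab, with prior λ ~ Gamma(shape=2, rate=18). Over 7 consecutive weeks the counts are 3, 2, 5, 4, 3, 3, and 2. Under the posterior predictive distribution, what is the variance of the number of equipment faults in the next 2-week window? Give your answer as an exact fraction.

1296/625

Total count: 3 + 2 + 5 + 4 + 3 + 3 + 2 = 22.
Total exposure: 7 weeks.
Gamma(α, β) with Poisson data over total exposure Σt gives posterior Gamma(α+Σx, β+Σt) = Gamma(24, 25).
The posterior predictive for a window of length T is Negative Binomial with variance T·α'·(β'+T)/β'² = 2·24·27/625 = 1296/625.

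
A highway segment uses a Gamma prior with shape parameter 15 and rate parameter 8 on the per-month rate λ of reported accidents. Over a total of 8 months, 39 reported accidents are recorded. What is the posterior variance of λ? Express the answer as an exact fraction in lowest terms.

Total count 39 over total exposure 8 months.
Gamma(α, β) with Poisson data over total exposure Σt gives posterior Gamma(α+Σx, β+Σt) = Gamma(54, 16).
Posterior variance = α'/β'² = 54/256 = 27/128.

27/128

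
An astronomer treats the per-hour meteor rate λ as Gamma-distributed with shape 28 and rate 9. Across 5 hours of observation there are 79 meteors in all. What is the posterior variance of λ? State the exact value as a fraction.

Total count 79 over total exposure 5 hours.
Gamma(α, β) with Poisson data over total exposure Σt gives posterior Gamma(α+Σx, β+Σt) = Gamma(107, 14).
Posterior variance = α'/β'² = 107/196.

107/196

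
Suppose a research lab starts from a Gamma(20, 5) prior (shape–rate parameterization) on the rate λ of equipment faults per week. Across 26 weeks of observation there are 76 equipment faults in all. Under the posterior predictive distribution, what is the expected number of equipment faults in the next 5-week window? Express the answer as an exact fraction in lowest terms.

Total count 76 over total exposure 26 weeks.
Posterior: α' = 20 + 76 = 96, β' = 5 + 26 = 31.
Predictive mean over a 5-week window = T·E[λ|data] = 5·96/31 = 480/31.

480/31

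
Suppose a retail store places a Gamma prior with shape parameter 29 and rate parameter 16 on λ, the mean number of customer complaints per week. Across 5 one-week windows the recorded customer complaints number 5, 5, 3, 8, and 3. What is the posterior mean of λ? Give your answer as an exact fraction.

53/21

Total count: 5 + 5 + 3 + 8 + 3 = 24.
Total exposure: 5 weeks.
Conjugate update: add total count to the shape and total exposure to the rate, giving Gamma(53, 21).
Posterior mean = α'/β' = 53/21.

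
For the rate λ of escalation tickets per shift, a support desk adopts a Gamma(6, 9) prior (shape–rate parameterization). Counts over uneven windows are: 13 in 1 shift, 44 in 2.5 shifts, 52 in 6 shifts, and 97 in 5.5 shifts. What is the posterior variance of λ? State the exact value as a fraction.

53/144

Total count: 13 + 44 + 52 + 97 = 206.
Total exposure: 1 + 2.5 + 6 + 5.5 = 15 shifts.
The Gamma prior is conjugate for the Poisson rate, so λ | data ~ Gamma(6+206, 9+15) = Gamma(212, 24).
Posterior variance = α'/β'² = 212/576 = 53/144.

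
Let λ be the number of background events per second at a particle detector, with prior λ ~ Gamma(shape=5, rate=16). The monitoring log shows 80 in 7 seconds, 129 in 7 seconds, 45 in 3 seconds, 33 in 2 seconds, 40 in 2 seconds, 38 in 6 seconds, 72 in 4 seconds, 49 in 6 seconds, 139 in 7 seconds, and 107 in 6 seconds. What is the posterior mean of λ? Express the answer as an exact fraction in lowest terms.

Total count: 80 + 129 + 45 + 33 + 40 + 38 + 72 + 49 + 139 + 107 = 732.
Total exposure: 7 + 7 + 3 + 2 + 2 + 6 + 4 + 6 + 7 + 6 = 50 seconds.
Conjugate update: add total count to the shape and total exposure to the rate, giving Gamma(737, 66).
Posterior mean = α'/β' = 737/66 = 67/6.

67/6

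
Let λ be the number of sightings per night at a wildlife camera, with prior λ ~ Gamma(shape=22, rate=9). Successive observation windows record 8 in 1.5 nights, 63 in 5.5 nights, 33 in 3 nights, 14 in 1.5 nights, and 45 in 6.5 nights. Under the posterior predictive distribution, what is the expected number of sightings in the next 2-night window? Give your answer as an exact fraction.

Total count: 8 + 63 + 33 + 14 + 45 = 163.
Total exposure: 1.5 + 5.5 + 3 + 1.5 + 6.5 = 18 nights.
Posterior: α' = 22 + 163 = 185, β' = 9 + 18 = 27.
Predictive mean over a 2-night window = T·E[λ|data] = 2·185/27 = 370/27.

370/27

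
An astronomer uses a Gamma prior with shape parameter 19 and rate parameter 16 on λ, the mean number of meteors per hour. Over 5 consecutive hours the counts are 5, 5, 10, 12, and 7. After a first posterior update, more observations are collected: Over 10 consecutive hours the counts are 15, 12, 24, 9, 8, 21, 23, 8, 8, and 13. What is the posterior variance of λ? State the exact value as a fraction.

Total count: 5 + 5 + 10 + 12 + 7 = 39.
Total exposure: 5 hours.
After the first batch: Gamma(19 + 39, 16 + 5) = Gamma(58, 21).
Total count: 15 + 12 + 24 + 9 + 8 + 21 + 23 + 8 + 8 + 13 = 141.
Total exposure: 10 hours.
After the second batch: Gamma(58 + 141, 21 + 10) = Gamma(199, 31).
Posterior variance = α'/β'² = 199/961.

199/961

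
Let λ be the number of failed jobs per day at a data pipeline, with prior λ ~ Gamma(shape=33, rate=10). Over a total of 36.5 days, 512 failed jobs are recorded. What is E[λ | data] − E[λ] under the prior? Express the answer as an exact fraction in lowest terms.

7831/930

Total count 512 over total exposure 36.5 days.
The Gamma prior is conjugate for the Poisson rate, so λ | data ~ Gamma(33+512, 10+36.5) = Gamma(545, 93/2).
Posterior mean = 545/(93/2) = 1090/93; prior mean = 33/10 = 33/10. Difference = 1090/93 − 33/10 = 7831/930.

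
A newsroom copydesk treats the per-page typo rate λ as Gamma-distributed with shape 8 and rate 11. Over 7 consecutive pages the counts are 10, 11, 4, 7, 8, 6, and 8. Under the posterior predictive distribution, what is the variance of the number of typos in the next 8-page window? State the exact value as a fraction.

Total count: 10 + 11 + 4 + 7 + 8 + 6 + 8 = 54.
Total exposure: 7 pages.
Conjugate update: add total count to the shape and total exposure to the rate, giving Gamma(62, 18).
The posterior predictive for a window of length T is Negative Binomial with variance T·α'·(β'+T)/β'² = 8·62·26/324 = 3224/81.

3224/81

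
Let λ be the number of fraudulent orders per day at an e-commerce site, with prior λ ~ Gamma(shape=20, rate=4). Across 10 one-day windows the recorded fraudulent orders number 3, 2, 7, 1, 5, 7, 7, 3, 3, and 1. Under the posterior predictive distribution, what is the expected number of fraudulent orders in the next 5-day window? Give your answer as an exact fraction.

Total count: 3 + 2 + 7 + 1 + 5 + 7 + 7 + 3 + 3 + 1 = 39.
Total exposure: 10 days.
Posterior: α' = 20 + 39 = 59, β' = 4 + 10 = 14.
Predictive mean over a 5-day window = T·E[λ|data] = 5·59/14 = 295/14.

295/14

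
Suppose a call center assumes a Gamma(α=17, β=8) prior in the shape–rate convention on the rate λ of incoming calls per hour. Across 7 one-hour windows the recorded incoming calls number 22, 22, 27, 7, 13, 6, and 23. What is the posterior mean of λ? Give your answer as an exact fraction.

137/15

Total count: 22 + 22 + 27 + 7 + 13 + 6 + 23 = 120.
Total exposure: 7 hours.
The Gamma prior is conjugate for the Poisson rate, so λ | data ~ Gamma(17+120, 8+7) = Gamma(137, 15).
Posterior mean = α'/β' = 137/15.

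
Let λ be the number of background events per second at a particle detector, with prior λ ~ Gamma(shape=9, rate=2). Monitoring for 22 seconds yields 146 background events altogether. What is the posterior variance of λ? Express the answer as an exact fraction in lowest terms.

155/576

Total count 146 over total exposure 22 seconds.
Posterior: α' = 9 + 146 = 155, β' = 2 + 22 = 24.
Posterior variance = α'/β'² = 155/576.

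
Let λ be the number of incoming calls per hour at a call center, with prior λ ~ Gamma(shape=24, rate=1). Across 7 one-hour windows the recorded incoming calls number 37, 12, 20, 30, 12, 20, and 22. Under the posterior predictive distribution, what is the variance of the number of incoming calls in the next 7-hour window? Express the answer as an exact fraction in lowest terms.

18585/64

Total count: 37 + 12 + 20 + 30 + 12 + 20 + 22 = 153.
Total exposure: 7 hours.
Posterior: α' = 24 + 153 = 177, β' = 1 + 7 = 8.
The posterior predictive for a window of length T is Negative Binomial with variance T·α'·(β'+T)/β'² = 7·177·15/64 = 18585/64.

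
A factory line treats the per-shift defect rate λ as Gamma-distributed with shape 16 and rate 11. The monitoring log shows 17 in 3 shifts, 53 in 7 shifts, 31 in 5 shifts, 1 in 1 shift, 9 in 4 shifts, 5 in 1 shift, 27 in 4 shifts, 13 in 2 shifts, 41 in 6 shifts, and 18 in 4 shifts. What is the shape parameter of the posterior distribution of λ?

231

Total count: 17 + 53 + 31 + 1 + 9 + 5 + 27 + 13 + 41 + 18 = 215.
Total exposure: 3 + 7 + 5 + 1 + 4 + 1 + 4 + 2 + 6 + 4 = 37 shifts.
Conjugate update: add total count to the shape and total exposure to the rate, giving Gamma(231, 48).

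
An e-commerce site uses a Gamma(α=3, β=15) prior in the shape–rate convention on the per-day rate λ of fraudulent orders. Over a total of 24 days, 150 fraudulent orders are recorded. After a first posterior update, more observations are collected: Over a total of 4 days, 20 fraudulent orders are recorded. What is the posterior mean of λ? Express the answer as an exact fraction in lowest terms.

Total count 150 over total exposure 24 days.
After the first batch: Gamma(3 + 150, 15 + 24) = Gamma(153, 39).
Total count 20 over total exposure 4 days.
After the second batch: Gamma(153 + 20, 39 + 4) = Gamma(173, 43).
Posterior mean = α'/β' = 173/43.

173/43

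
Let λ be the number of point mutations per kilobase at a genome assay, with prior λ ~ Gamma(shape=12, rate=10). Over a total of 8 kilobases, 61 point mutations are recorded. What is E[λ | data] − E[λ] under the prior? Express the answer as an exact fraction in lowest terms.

257/90

Total count 61 over total exposure 8 kilobases.
Posterior: α' = 12 + 61 = 73, β' = 10 + 8 = 18.
Posterior mean = 73/18 = 73/18; prior mean = 12/10 = 6/5. Difference = 73/18 − 6/5 = 257/90.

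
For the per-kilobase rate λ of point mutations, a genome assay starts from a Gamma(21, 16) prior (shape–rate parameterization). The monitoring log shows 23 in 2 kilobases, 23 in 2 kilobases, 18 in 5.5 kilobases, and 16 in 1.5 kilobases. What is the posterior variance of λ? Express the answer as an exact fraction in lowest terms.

Total count: 23 + 23 + 18 + 16 = 80.
Total exposure: 2 + 2 + 5.5 + 1.5 = 11 kilobases.
By Gamma–Poisson conjugacy, the posterior is Gamma(α + Σx, β + Σt) = Gamma(21 + 80, 16 + 11) = Gamma(101, 27).
Posterior variance = α'/β'² = 101/729.

101/729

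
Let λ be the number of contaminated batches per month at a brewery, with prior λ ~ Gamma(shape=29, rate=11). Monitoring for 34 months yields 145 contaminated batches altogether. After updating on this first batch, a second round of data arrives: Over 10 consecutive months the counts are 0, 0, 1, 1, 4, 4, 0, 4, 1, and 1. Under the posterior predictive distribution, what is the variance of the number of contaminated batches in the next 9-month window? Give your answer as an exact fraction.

Total count 145 over total exposure 34 months.
After the first batch: Gamma(29 + 145, 11 + 34) = Gamma(174, 45).
Total count: 0 + 0 + 1 + 1 + 4 + 4 + 0 + 4 + 1 + 1 = 16.
Total exposure: 10 months.
After the second batch: Gamma(174 + 16, 45 + 10) = Gamma(190, 55).
The posterior predictive for a window of length T is Negative Binomial with variance T·α'·(β'+T)/β'² = 9·190·64/3025 = 21888/605.

21888/605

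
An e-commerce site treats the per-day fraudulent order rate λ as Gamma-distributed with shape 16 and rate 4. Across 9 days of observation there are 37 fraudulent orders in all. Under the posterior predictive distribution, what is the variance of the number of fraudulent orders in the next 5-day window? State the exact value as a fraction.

4770/169

Total count 37 over total exposure 9 days.
Posterior: α' = 16 + 37 = 53, β' = 4 + 9 = 13.
The posterior predictive for a window of length T is Negative Binomial with variance T·α'·(β'+T)/β'² = 5·53·18/169 = 4770/169.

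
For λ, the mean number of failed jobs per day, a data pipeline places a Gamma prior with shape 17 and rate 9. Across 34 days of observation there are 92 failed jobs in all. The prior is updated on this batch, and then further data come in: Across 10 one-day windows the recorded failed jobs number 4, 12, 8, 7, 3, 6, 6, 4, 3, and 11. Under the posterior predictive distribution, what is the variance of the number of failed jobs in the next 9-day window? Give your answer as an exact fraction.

96534/2809

Total count 92 over total exposure 34 days.
After the first batch: Gamma(17 + 92, 9 + 34) = Gamma(109, 43).
Total count: 4 + 12 + 8 + 7 + 3 + 6 + 6 + 4 + 3 + 11 = 64.
Total exposure: 10 days.
After the second batch: Gamma(109 + 64, 43 + 10) = Gamma(173, 53).
The posterior predictive for a window of length T is Negative Binomial with variance T·α'·(β'+T)/β'² = 9·173·62/2809 = 96534/2809.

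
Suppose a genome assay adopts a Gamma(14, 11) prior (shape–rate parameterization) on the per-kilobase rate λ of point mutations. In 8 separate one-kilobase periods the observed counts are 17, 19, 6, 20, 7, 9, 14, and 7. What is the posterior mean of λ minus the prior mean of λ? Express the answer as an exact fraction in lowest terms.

977/209

Total count: 17 + 19 + 6 + 20 + 7 + 9 + 14 + 7 = 99.
Total exposure: 8 kilobases.
Gamma(α, β) with Poisson data over total exposure Σt gives posterior Gamma(α+Σx, β+Σt) = Gamma(113, 19).
Posterior mean = 113/19 = 113/19; prior mean = 14/11 = 14/11. Difference = 113/19 − 14/11 = 977/209.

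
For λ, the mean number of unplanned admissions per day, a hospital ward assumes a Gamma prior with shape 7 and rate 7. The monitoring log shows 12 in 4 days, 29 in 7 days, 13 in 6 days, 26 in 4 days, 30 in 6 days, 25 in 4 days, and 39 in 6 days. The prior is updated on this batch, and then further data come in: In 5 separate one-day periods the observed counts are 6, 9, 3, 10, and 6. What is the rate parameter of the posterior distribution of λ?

Total count: 12 + 29 + 13 + 26 + 30 + 25 + 39 = 174.
Total exposure: 4 + 7 + 6 + 4 + 6 + 4 + 6 = 37 days.
After the first batch: Gamma(7 + 174, 7 + 37) = Gamma(181, 44).
Total count: 6 + 9 + 3 + 10 + 6 = 34.
Total exposure: 5 days.
After the second batch: Gamma(181 + 34, 44 + 5) = Gamma(215, 49).

49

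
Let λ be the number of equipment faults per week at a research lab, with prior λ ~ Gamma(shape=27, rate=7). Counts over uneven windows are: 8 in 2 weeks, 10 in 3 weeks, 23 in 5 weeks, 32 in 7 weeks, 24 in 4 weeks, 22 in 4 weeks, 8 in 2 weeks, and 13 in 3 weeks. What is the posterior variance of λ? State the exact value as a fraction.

Total count: 8 + 10 + 23 + 32 + 24 + 22 + 8 + 13 = 140.
Total exposure: 2 + 3 + 5 + 7 + 4 + 4 + 2 + 3 = 30 weeks.
Gamma(α, β) with Poisson data over total exposure Σt gives posterior Gamma(α+Σx, β+Σt) = Gamma(167, 37).
Posterior variance = α'/β'² = 167/1369.

167/1369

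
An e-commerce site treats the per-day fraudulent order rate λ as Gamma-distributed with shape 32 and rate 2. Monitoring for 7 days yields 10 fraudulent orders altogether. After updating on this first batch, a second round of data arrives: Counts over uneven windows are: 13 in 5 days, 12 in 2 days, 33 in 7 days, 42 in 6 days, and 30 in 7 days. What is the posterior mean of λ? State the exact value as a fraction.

Total count 10 over total exposure 7 days.
After the first batch: Gamma(32 + 10, 2 + 7) = Gamma(42, 9).
Total count: 13 + 12 + 33 + 42 + 30 = 130.
Total exposure: 5 + 2 + 7 + 6 + 7 = 27 days.
After the second batch: Gamma(42 + 130, 9 + 27) = Gamma(172, 36).
Posterior mean = α'/β' = 172/36 = 43/9.

43/9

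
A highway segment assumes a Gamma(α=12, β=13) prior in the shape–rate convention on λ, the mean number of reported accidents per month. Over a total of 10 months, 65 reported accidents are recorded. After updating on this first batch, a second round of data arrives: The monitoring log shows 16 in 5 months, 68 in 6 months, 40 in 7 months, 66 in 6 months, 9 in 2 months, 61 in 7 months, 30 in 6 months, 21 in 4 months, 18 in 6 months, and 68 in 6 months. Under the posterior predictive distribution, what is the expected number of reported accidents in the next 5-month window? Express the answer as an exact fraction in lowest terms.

Total count 65 over total exposure 10 months.
After the first batch: Gamma(12 + 65, 13 + 10) = Gamma(77, 23).
Total count: 16 + 68 + 40 + 66 + 9 + 61 + 30 + 21 + 18 + 68 = 397.
Total exposure: 5 + 6 + 7 + 6 + 2 + 7 + 6 + 4 + 6 + 6 = 55 months.
After the second batch: Gamma(77 + 397, 23 + 55) = Gamma(474, 78).
Predictive mean over a 5-month window = T·E[λ|data] = 5·474/78 = 395/13.

395/13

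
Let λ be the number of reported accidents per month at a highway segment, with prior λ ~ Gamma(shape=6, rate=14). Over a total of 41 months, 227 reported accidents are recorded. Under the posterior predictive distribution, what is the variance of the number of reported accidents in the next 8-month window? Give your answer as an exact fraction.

Total count 227 over total exposure 41 months.
Posterior: α' = 6 + 227 = 233, β' = 14 + 41 = 55.
The posterior predictive for a window of length T is Negative Binomial with variance T·α'·(β'+T)/β'² = 8·233·63/3025 = 117432/3025.

117432/3025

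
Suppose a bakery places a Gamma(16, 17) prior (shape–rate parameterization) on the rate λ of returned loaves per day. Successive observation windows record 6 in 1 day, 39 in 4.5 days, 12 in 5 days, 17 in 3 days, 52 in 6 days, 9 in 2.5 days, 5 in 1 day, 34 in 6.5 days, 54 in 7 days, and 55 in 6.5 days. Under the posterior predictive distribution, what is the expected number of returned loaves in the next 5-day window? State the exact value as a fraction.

Total count: 6 + 39 + 12 + 17 + 52 + 9 + 5 + 34 + 54 + 55 = 283.
Total exposure: 1 + 4.5 + 5 + 3 + 6 + 2.5 + 1 + 6.5 + 7 + 6.5 = 43 days.
By Gamma–Poisson conjugacy, the posterior is Gamma(α + Σx, β + Σt) = Gamma(16 + 283, 17 + 43) = Gamma(299, 60).
Predictive mean over a 5-day window = T·E[λ|data] = 5·299/60 = 299/12.

299/12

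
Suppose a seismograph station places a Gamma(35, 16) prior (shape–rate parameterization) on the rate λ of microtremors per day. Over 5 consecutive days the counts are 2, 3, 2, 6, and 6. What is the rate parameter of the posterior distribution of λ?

Total count: 2 + 3 + 2 + 6 + 6 = 19.
Total exposure: 5 days.
Gamma(α, β) with Poisson data over total exposure Σt gives posterior Gamma(α+Σx, β+Σt) = Gamma(54, 21).

21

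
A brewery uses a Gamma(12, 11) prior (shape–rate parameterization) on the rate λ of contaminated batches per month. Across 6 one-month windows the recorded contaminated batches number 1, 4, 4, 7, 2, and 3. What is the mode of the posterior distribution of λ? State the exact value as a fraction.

Total count: 1 + 4 + 4 + 7 + 2 + 3 = 21.
Total exposure: 6 months.
Conjugate update: add total count to the shape and total exposure to the rate, giving Gamma(33, 17).
Posterior mode = (α'−1)/β' = 32/17.

32/17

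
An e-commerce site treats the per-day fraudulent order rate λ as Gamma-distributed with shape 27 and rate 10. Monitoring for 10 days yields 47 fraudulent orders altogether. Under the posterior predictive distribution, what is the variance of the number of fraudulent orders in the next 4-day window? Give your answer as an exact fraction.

444/25

Total count 47 over total exposure 10 days.
Conjugate update: add total count to the shape and total exposure to the rate, giving Gamma(74, 20).
The posterior predictive for a window of length T is Negative Binomial with variance T·α'·(β'+T)/β'² = 4·74·24/400 = 444/25.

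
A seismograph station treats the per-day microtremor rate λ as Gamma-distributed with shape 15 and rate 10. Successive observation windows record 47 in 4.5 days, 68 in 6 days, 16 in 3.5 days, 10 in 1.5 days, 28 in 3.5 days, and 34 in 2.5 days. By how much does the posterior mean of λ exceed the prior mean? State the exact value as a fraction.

Total count: 47 + 68 + 16 + 10 + 28 + 34 = 203.
Total exposure: 4.5 + 6 + 3.5 + 1.5 + 3.5 + 2.5 = 21.5 days.
Conjugate update: add total count to the shape and total exposure to the rate, giving Gamma(218, 63/2).
Posterior mean = 218/(63/2) = 436/63; prior mean = 15/10 = 3/2. Difference = 436/63 − 3/2 = 683/126.

683/126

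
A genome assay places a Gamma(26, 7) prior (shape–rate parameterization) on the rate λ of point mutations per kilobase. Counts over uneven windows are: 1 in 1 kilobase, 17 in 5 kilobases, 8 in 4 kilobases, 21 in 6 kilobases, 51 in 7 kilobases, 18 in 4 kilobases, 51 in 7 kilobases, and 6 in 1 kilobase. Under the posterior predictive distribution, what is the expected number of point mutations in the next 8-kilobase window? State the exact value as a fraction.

796/21

Total count: 1 + 17 + 8 + 21 + 51 + 18 + 51 + 6 = 173.
Total exposure: 1 + 5 + 4 + 6 + 7 + 4 + 7 + 1 = 35 kilobases.
By Gamma–Poisson conjugacy, the posterior is Gamma(α + Σx, β + Σt) = Gamma(26 + 173, 7 + 35) = Gamma(199, 42).
Predictive mean over an 8-kilobase window = T·E[λ|data] = 8·199/42 = 796/21.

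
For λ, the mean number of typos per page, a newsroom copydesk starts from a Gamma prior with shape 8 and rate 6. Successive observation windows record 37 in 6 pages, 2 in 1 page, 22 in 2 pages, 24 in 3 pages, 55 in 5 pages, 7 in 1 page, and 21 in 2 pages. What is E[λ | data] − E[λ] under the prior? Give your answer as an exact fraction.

Total count: 37 + 2 + 22 + 24 + 55 + 7 + 21 = 168.
Total exposure: 6 + 1 + 2 + 3 + 5 + 1 + 2 = 20 pages.
The Gamma prior is conjugate for the Poisson rate, so λ | data ~ Gamma(8+168, 6+20) = Gamma(176, 26).
Posterior mean = 176/26 = 88/13; prior mean = 8/6 = 4/3. Difference = 88/13 − 4/3 = 212/39.

212/39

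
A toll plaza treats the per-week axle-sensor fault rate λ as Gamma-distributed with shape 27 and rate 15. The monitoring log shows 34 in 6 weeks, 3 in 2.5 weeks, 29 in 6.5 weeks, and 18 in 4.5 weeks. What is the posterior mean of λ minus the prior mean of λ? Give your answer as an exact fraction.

Total count: 34 + 3 + 29 + 18 = 84.
Total exposure: 6 + 2.5 + 6.5 + 4.5 = 19.5 weeks.
Gamma(α, β) with Poisson data over total exposure Σt gives posterior Gamma(α+Σx, β+Σt) = Gamma(111, 69/2).
Posterior mean = 111/(69/2) = 74/23; prior mean = 27/15 = 9/5. Difference = 74/23 − 9/5 = 163/115.

163/115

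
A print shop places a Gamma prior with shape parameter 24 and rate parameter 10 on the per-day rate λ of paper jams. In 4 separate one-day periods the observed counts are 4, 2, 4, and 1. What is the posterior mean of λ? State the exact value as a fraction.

Total count: 4 + 2 + 4 + 1 = 11.
Total exposure: 4 days.
Conjugate update: add total count to the shape and total exposure to the rate, giving Gamma(35, 14).
Posterior mean = α'/β' = 35/14 = 5/2.

5/2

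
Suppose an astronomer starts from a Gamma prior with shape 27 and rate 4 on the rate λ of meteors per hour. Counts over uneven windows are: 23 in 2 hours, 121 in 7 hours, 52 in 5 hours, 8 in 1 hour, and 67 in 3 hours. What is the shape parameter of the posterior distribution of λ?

298

Total count: 23 + 121 + 52 + 8 + 67 = 271.
Total exposure: 2 + 7 + 5 + 1 + 3 = 18 hours.
Conjugate update: add total count to the shape and total exposure to the rate, giving Gamma(298, 22).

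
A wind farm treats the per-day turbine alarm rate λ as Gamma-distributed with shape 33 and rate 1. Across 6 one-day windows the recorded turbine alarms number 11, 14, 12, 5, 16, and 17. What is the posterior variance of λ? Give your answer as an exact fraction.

108/49

Total count: 11 + 14 + 12 + 5 + 16 + 17 = 75.
Total exposure: 6 days.
Gamma(α, β) with Poisson data over total exposure Σt gives posterior Gamma(α+Σx, β+Σt) = Gamma(108, 7).
Posterior variance = α'/β'² = 108/49.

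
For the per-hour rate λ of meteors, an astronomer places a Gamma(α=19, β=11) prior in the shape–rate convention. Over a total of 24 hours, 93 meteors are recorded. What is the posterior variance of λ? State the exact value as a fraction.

16/175

Total count 93 over total exposure 24 hours.
Posterior: α' = 19 + 93 = 112, β' = 11 + 24 = 35.
Posterior variance = α'/β'² = 112/1225 = 16/175.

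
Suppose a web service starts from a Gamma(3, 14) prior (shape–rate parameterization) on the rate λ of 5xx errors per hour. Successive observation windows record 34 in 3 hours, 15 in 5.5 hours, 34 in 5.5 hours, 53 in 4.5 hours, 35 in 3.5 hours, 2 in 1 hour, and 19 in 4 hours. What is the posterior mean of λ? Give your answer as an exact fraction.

Total count: 34 + 15 + 34 + 53 + 35 + 2 + 19 = 192.
Total exposure: 3 + 5.5 + 5.5 + 4.5 + 3.5 + 1 + 4 = 27 hours.
The Gamma prior is conjugate for the Poisson rate, so λ | data ~ Gamma(3+192, 14+27) = Gamma(195, 41).
Posterior mean = α'/β' = 195/41.

195/41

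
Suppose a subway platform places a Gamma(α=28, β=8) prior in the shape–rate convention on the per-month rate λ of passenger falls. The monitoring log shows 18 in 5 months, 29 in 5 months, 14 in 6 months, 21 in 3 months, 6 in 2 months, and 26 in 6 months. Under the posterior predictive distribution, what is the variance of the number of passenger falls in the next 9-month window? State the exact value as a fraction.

Total count: 18 + 29 + 14 + 21 + 6 + 26 = 114.
Total exposure: 5 + 5 + 6 + 3 + 2 + 6 = 27 months.
The Gamma prior is conjugate for the Poisson rate, so λ | data ~ Gamma(28+114, 8+27) = Gamma(142, 35).
The posterior predictive for a window of length T is Negative Binomial with variance T·α'·(β'+T)/β'² = 9·142·44/1225 = 56232/1225.

56232/1225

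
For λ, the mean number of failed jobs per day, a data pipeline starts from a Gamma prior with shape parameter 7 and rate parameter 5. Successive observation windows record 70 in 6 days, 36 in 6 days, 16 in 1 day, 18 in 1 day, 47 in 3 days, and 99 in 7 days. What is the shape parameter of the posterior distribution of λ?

293

Total count: 70 + 36 + 16 + 18 + 47 + 99 = 286.
Total exposure: 6 + 6 + 1 + 1 + 3 + 7 = 24 days.
The Gamma prior is conjugate for the Poisson rate, so λ | data ~ Gamma(7+286, 5+24) = Gamma(293, 29).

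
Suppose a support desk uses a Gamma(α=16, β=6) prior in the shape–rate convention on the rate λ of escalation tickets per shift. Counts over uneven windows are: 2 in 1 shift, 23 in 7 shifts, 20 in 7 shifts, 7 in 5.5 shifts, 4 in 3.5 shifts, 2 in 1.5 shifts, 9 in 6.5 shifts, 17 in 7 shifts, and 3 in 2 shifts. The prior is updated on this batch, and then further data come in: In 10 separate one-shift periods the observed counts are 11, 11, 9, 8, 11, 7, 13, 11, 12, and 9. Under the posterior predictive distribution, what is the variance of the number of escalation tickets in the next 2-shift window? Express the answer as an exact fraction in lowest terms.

24190/3249

Total count: 2 + 23 + 20 + 7 + 4 + 2 + 9 + 17 + 3 = 87.
Total exposure: 1 + 7 + 7 + 5.5 + 3.5 + 1.5 + 6.5 + 7 + 2 = 41 shifts.
After the first batch: Gamma(16 + 87, 6 + 41) = Gamma(103, 47).
Total count: 11 + 11 + 9 + 8 + 11 + 7 + 13 + 11 + 12 + 9 = 102.
Total exposure: 10 shifts.
After the second batch: Gamma(103 + 102, 47 + 10) = Gamma(205, 57).
The posterior predictive for a window of length T is Negative Binomial with variance T·α'·(β'+T)/β'² = 2·205·59/3249 = 24190/3249.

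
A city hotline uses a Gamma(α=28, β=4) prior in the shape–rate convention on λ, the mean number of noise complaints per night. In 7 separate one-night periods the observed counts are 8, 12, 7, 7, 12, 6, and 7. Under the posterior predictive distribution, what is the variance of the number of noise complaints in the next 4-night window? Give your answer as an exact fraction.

5220/121

Total count: 8 + 12 + 7 + 7 + 12 + 6 + 7 = 59.
Total exposure: 7 nights.
Gamma(α, β) with Poisson data over total exposure Σt gives posterior Gamma(α+Σx, β+Σt) = Gamma(87, 11).
The posterior predictive for a window of length T is Negative Binomial with variance T·α'·(β'+T)/β'² = 4·87·15/121 = 5220/121.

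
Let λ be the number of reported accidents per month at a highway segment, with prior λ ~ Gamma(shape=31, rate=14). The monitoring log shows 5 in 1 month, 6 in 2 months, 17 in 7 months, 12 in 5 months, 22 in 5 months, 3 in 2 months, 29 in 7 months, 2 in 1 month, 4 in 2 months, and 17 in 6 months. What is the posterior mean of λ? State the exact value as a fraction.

Total count: 5 + 6 + 17 + 12 + 22 + 3 + 29 + 2 + 4 + 17 = 117.
Total exposure: 1 + 2 + 7 + 5 + 5 + 2 + 7 + 1 + 2 + 6 = 38 months.
Posterior: α' = 31 + 117 = 148, β' = 14 + 38 = 52.
Posterior mean = α'/β' = 148/52 = 37/13.

37/13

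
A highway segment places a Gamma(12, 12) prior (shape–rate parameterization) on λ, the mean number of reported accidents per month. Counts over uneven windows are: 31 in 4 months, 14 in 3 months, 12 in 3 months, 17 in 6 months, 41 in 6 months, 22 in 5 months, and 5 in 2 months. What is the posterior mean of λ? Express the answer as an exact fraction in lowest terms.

154/41

Total count: 31 + 14 + 12 + 17 + 41 + 22 + 5 = 142.
Total exposure: 4 + 3 + 3 + 6 + 6 + 5 + 2 = 29 months.
The Gamma prior is conjugate for the Poisson rate, so λ | data ~ Gamma(12+142, 12+29) = Gamma(154, 41).
Posterior mean = α'/β' = 154/41.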